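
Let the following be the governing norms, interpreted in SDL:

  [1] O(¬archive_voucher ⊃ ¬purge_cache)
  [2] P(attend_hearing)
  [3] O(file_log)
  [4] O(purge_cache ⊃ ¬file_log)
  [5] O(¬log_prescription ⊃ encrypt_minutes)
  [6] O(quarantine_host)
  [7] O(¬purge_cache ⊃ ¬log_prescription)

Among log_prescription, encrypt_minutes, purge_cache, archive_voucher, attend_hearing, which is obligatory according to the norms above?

Premise 3 gives O(file_log).
The contrapositive of premise 4 (O(purge_cache ⊃ ¬file_log)) is O(file_log ⊃ ¬purge_cache), and O(file_log) is already established, so O(¬purge_cache).
From O(¬purge_cache) and premise 7, O(¬purge_cache ⊃ ¬log_prescription), we obtain O(¬log_prescription).
Premise 5 is O(¬log_prescription ⊃ encrypt_minutes); since O(¬log_prescription), deontic closure gives O(encrypt_minutes).
So O(encrypt_minutes) holds — encrypt_minutes is obligatory. None of the other listed options is made obligatory by any chain of premises.

encrypt_minutes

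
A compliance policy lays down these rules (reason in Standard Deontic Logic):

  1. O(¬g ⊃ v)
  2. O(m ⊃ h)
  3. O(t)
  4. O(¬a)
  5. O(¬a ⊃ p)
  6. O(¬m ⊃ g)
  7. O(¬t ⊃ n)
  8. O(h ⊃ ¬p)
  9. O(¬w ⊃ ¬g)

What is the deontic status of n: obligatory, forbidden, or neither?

Premise 7 is O(¬t ⊃ n), but O(¬t) is not derivable from the premises, so it does not yield O(n).
No premise or chain of K-axiom applications forces O(n), and none forces O(¬n). So n is neither obligatory nor forbidden under these norms.

Neither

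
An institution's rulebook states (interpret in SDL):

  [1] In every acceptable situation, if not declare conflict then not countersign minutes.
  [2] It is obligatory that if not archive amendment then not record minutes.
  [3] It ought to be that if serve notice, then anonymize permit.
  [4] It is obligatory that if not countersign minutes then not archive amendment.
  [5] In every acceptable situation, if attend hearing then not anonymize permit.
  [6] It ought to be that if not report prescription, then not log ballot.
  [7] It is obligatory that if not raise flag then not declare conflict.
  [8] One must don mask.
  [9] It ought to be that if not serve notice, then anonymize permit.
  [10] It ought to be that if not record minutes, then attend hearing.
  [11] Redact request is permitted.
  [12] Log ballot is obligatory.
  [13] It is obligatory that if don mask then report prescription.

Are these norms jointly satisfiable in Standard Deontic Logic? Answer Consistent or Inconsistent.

Premise 6 is O(¬report_prescription → ¬log_ballot), but O(¬report_prescription) is not derivable from the premises, so it does not yield O(¬log_ballot).
So O(¬log_ballot) is not derivable, and the apparent clash with O(log_ballot) does not arise.
A world satisfying every obligation exists (e.g. anonymize_permit=true, archive_amendment=true, attend_hearing=false, countersign_minutes=true, declare_conflict=true, don_mask=true, log_ballot=true, raise_flag=true, record_minutes=true, redact_request=false, report_prescription=true, serve_notice=false); no atom is both obligatory and forbidden, so the set is consistent.

Consistent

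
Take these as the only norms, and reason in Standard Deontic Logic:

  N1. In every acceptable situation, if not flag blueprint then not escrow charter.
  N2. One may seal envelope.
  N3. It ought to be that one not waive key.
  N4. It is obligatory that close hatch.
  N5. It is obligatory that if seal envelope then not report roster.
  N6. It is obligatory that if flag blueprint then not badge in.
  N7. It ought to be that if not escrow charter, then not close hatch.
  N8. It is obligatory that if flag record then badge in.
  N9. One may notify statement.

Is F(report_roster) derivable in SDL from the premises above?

No

Premise 5 is O(seal_envelope → ¬report_roster), but O(seal_envelope) is not derivable from the premises (the permission P(seal_envelope) asserts only ¬O(¬seal_envelope), not O(seal_envelope)), so it does not yield O(¬report_roster).
No other premise forces O(¬report_roster). An ideal world satisfying every premise can still have report_roster true, so F(report_roster) is not derivable.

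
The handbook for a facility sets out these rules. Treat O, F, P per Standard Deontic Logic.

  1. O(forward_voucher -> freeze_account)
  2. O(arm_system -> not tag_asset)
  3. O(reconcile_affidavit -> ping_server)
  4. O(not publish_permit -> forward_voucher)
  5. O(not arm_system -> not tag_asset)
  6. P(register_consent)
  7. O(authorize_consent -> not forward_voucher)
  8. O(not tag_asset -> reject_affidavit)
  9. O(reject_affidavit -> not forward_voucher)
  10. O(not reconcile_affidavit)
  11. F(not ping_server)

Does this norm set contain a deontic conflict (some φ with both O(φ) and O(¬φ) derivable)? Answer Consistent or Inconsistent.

Consistent

Premise 3 is O(reconcile_affidavit -> ping_server); even if O(ping_server) held, inferring O(reconcile_affidavit) would be affirming the consequent — invalid.
So O(reconcile_affidavit) is not derivable, and the apparent clash with O(not reconcile_affidavit) does not arise.
A world satisfying every obligation exists (e.g. arm_system=false, authorize_consent=false, forward_voucher=false, freeze_account=false, ping_server=true, publish_permit=true, reconcile_affidavit=false, register_consent=false, reject_affidavit=true, tag_asset=false); no atom is both obligatory and forbidden, so the set is consistent.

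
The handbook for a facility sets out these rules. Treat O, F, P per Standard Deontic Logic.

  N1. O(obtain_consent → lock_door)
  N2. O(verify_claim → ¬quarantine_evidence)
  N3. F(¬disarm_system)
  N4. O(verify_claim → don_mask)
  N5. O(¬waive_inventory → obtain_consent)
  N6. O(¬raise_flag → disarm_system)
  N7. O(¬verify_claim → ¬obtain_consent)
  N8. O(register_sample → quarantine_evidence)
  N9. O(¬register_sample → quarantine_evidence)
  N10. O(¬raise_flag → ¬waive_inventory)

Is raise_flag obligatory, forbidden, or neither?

Obligatory

Premises 9 and 8 are O(¬register_sample → quarantine_evidence) and O(register_sample → quarantine_evidence); every ideal world satisfies ¬register_sample or register_sample, so in either case quarantine_evidence holds — hence O(quarantine_evidence).
Premise 2, O(verify_claim → ¬quarantine_evidence), contraposes to O(quarantine_evidence → ¬verify_claim); with O(quarantine_evidence) we get O(¬verify_claim).
Premise 7 is O(¬verify_claim → ¬obtain_consent); since O(¬verify_claim), deontic closure gives O(¬obtain_consent).
Premise 5 is O(¬waive_inventory → obtain_consent); contrapositively O(¬obtain_consent → waive_inventory). Since O(¬obtain_consent) holds, K gives O(waive_inventory).
Premise 10, O(¬raise_flag → ¬waive_inventory), contraposes to O(waive_inventory → raise_flag); with O(waive_inventory) we get O(raise_flag).
Premises 1, 3, 4, 6 do not contribute to this derivation.
Hence raise_flag is obligatory.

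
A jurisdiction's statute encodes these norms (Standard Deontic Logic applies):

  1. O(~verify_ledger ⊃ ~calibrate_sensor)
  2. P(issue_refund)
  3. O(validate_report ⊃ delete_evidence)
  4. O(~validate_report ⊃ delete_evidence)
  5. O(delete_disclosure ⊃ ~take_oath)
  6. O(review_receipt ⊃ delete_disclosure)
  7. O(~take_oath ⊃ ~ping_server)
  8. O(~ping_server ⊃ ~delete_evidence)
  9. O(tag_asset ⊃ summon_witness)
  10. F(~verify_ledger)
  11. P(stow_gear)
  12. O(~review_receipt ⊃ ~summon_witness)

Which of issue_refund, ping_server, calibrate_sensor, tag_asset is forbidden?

By case analysis on ~validate_report: premise 4 gives O(~validate_report ⊃ delete_evidence) and premise 3 gives O(validate_report ⊃ delete_evidence), so O(delete_evidence) either way.
The contrapositive of premise 8 (O(~ping_server ⊃ ~delete_evidence)) is O(delete_evidence ⊃ ping_server), and O(delete_evidence) is already established, so O(ping_server).
Premise 7, O(~take_oath ⊃ ~ping_server), contraposes to O(ping_server ⊃ take_oath); with O(ping_server) we get O(take_oath).
The contrapositive of premise 5 (O(delete_disclosure ⊃ ~take_oath)) is O(take_oath ⊃ ~delete_disclosure), and O(take_oath) is already established, so O(~delete_disclosure).
Premise 6 is O(review_receipt ⊃ delete_disclosure); contrapositively O(~delete_disclosure ⊃ ~review_receipt). Since O(~delete_disclosure) holds, K gives O(~review_receipt).
Premise 12 is O(~review_receipt ⊃ ~summon_witness); since O(~review_receipt), deontic closure gives O(~summon_witness).
Premise 9, O(tag_asset ⊃ summon_witness), contraposes to O(~summon_witness ⊃ ~tag_asset); with O(~summon_witness) we get O(~tag_asset).
So O(~tag_asset) holds, i.e. tag_asset is forbidden. None of the other listed options is forbidden under the premises.

tag_asset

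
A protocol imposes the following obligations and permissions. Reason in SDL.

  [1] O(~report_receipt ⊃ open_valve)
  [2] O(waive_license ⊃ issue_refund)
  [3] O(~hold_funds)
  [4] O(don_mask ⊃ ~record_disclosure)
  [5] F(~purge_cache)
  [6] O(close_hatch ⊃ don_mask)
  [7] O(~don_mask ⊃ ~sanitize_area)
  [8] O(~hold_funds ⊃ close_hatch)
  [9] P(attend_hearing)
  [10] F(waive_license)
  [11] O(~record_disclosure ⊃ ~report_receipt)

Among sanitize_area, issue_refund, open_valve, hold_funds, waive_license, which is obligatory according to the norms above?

Premise 3 gives O(~hold_funds).
Applying K to premise 8 (O(~hold_funds ⊃ close_hatch)) and O(~hold_funds) yields O(close_hatch).
Applying K to premise 6 (O(close_hatch ⊃ don_mask)) and O(close_hatch) yields O(don_mask).
Applying K to premise 4 (O(don_mask ⊃ ~record_disclosure)) and O(don_mask) yields O(~record_disclosure).
Applying K to premise 11 (O(~record_disclosure ⊃ ~report_receipt)) and O(~record_disclosure) yields O(~report_receipt).
With premise 1, O(~report_receipt ⊃ open_valve), the K-axiom yields O(open_valve).
So O(open_valve) holds — open_valve is obligatory. None of the other listed options is made obligatory by any chain of premises.

open_valve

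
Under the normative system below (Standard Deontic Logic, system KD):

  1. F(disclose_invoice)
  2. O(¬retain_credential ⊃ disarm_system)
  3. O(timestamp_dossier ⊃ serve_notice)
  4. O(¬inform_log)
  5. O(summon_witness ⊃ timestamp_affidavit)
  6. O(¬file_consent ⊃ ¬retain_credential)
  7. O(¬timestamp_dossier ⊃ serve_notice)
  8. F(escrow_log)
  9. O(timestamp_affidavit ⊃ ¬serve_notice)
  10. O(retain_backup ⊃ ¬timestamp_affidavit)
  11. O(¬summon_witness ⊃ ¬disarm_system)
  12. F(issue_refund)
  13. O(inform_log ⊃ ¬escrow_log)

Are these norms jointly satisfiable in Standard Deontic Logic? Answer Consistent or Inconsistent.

Premise 13 is O(inform_log ⊃ ¬escrow_log); even if O(¬escrow_log) held, inferring O(inform_log) would be affirming the consequent — invalid.
So O(inform_log) is not derivable, and the apparent clash with O(¬inform_log) does not arise.
A world satisfying every obligation exists (e.g. disarm_system=false, disclose_invoice=false, escrow_log=false, file_consent=true, inform_log=false, issue_refund=false, retain_backup=false, retain_credential=true, serve_notice=true, summon_witness=false, timestamp_affidavit=false, timestamp_dossier=false); no atom is both obligatory and forbidden, so the set is consistent.

Consistent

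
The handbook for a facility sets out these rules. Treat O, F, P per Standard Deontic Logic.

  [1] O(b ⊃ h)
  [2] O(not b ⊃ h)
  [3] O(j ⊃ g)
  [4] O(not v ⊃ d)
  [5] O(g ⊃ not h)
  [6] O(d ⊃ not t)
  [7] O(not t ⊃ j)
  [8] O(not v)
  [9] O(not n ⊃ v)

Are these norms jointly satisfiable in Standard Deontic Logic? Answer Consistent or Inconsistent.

Premises 2 and 1 are O(not b ⊃ h) and O(b ⊃ h); every ideal world satisfies not b or b, so in either case h holds — hence O(h).
Premise 5 is O(g ⊃ not h); contrapositively O(h ⊃ not g). Since O(h) holds, K gives O(not g).
Premise 3, O(j ⊃ g), contraposes to O(not g ⊃ not j); with O(not g) we get O(not j).
Premise 7 is O(not t ⊃ j); contrapositively O(not j ⊃ t). Since O(not j) holds, K gives O(t).
Premise 6, O(d ⊃ not t), contraposes to O(t ⊃ not d); with O(t) we get O(not d).
Premise 4 is O(not v ⊃ d); contrapositively O(not d ⊃ v). Since O(not d) holds, K gives O(v).
But premise 8 directly asserts O(not v).
We now have both O(v) and O(not v) — v is simultaneously obligatory and forbidden, violating the D-axiom.

Inconsistent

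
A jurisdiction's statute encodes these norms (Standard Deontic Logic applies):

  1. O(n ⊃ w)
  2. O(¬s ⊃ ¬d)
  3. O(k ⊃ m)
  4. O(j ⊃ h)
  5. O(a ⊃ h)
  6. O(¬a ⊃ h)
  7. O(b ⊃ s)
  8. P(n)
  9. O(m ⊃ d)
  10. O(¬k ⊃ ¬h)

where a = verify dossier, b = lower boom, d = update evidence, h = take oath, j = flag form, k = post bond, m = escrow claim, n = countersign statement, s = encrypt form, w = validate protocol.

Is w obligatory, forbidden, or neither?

Neither

Premise 1 is O(n ⊃ w), but O(n) is not derivable from the premises (the permission P(n) asserts only ¬O(¬n), not O(n)), so it does not yield O(w).
No premise or chain of K-axiom applications forces O(w), and none forces O(¬w). So w is neither obligatory nor forbidden under these norms.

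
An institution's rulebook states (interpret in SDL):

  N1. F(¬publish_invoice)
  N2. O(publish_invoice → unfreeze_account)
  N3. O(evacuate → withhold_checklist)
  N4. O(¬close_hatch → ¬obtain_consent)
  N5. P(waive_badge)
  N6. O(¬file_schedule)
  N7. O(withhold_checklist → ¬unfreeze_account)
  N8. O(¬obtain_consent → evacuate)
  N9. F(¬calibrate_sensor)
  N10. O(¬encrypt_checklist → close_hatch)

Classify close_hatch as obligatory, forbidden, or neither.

Premise 1, F(¬publish_invoice), is equivalent to O(publish_invoice).
Premise 2 is O(publish_invoice → unfreeze_account); since O(publish_invoice), deontic closure gives O(unfreeze_account).
Premise 7 is O(withhold_checklist → ¬unfreeze_account); contrapositively O(unfreeze_account → ¬withhold_checklist). Since O(unfreeze_account) holds, K gives O(¬withhold_checklist).
The contrapositive of premise 3 (O(evacuate → withhold_checklist)) is O(¬withhold_checklist → ¬evacuate), and O(¬withhold_checklist) is already established, so O(¬evacuate).
The contrapositive of premise 8 (O(¬obtain_consent → evacuate)) is O(¬evacuate → obtain_consent), and O(¬evacuate) is already established, so O(obtain_consent).
Premise 4, O(¬close_hatch → ¬obtain_consent), contraposes to O(obtain_consent → close_hatch); with O(obtain_consent) we get O(close_hatch).
Premises 5, 6, 9, 10 do not contribute to this derivation.
Hence close_hatch is obligatory.

Obligatory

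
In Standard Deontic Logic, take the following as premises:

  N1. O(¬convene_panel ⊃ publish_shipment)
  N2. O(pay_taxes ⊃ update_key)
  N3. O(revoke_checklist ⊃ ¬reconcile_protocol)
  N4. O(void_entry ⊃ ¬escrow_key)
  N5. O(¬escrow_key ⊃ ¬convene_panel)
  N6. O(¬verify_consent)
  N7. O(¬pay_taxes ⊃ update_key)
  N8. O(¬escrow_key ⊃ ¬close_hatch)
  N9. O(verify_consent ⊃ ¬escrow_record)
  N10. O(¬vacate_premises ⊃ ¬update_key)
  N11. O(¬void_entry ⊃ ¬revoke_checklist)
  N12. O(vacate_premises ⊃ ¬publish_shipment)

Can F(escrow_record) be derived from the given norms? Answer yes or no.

No

Premise 9 is O(verify_consent ⊃ ¬escrow_record), but O(verify_consent) is not derivable from the premises, so it does not yield O(¬escrow_record).
No other premise forces O(¬escrow_record). An ideal world satisfying every premise can still have escrow_record true, so F(escrow_record) is not derivable.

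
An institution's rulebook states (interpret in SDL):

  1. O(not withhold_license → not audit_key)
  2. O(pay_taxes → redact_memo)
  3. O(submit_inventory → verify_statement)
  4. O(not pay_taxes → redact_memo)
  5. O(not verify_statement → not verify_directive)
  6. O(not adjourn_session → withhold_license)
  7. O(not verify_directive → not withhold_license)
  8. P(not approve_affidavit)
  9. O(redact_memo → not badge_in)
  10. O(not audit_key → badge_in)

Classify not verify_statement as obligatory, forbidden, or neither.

Premises 2 and 4 cover both cases: O(pay_taxes → redact_memo) and O(not pay_taxes → redact_memo). Since pay_taxes ∨ not pay_taxes is a tautology, O(redact_memo) follows.
With premise 9, O(redact_memo → not badge_in), the K-axiom yields O(not badge_in).
The contrapositive of premise 10 (O(not audit_key → badge_in)) is O(not badge_in → audit_key), and O(not badge_in) is already established, so O(audit_key).
The contrapositive of premise 1 (O(not withhold_license → not audit_key)) is O(audit_key → withhold_license), and O(audit_key) is already established, so O(withhold_license).
The contrapositive of premise 7 (O(not verify_directive → not withhold_license)) is O(withhold_license → verify_directive), and O(withhold_license) is already established, so O(verify_directive).
The contrapositive of premise 5 (O(not verify_statement → not verify_directive)) is O(verify_directive → verify_statement), and O(verify_directive) is already established, so O(verify_statement).
Premises 3, 6, 8 do not contribute to this derivation.
Thus O(verify_statement), which is F(not verify_statement): not verify_statement is forbidden.

Forbidden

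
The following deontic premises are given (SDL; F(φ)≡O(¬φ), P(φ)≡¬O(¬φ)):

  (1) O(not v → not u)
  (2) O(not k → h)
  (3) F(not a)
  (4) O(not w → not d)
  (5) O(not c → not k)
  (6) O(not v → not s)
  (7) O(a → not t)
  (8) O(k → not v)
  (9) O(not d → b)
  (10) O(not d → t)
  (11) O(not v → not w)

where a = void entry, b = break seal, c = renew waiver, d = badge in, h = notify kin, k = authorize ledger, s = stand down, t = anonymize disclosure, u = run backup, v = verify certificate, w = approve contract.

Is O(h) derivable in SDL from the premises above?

Premise 3 is F(not a), i.e. O(a).
Applying K to premise 7 (O(a → not t)) and O(a) yields O(not t).
Premise 10, O(not d → t), contraposes to O(not t → d); with O(not t) we get O(d).
Premise 4 is O(not w → not d); contrapositively O(d → w). Since O(d) holds, K gives O(w).
The contrapositive of premise 11 (O(not v → not w)) is O(w → v), and O(w) is already established, so O(v).
Premise 8 is O(k → not v); contrapositively O(v → not k). Since O(v) holds, K gives O(not k).
Applying K to premise 2 (O(not k → h)) and O(not k) yields O(h).
Premises 1, 5, 6, 9 do not contribute to this derivation.
So O(h) follows.

Yes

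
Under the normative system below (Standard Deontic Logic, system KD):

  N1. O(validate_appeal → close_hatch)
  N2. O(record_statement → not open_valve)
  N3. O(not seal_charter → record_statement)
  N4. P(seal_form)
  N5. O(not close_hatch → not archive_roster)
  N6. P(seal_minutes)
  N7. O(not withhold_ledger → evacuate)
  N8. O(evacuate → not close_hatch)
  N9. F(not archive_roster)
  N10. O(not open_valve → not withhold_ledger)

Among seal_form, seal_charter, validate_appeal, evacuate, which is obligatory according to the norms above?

seal_charter

Premise 9 is F(not archive_roster), i.e. O(archive_roster).
Premise 5 is O(not close_hatch → not archive_roster); contrapositively O(archive_roster → close_hatch). Since O(archive_roster) holds, K gives O(close_hatch).
The contrapositive of premise 8 (O(evacuate → not close_hatch)) is O(close_hatch → not evacuate), and O(close_hatch) is already established, so O(not evacuate).
Premise 7 is O(not withhold_ledger → evacuate); contrapositively O(not evacuate → withhold_ledger). Since O(not evacuate) holds, K gives O(withhold_ledger).
Premise 10 is O(not open_valve → not withhold_ledger); contrapositively O(withhold_ledger → open_valve). Since O(withhold_ledger) holds, K gives O(open_valve).
The contrapositive of premise 2 (O(record_statement → not open_valve)) is O(open_valve → not record_statement), and O(open_valve) is already established, so O(not record_statement).
Premise 3 is O(not seal_charter → record_statement); contrapositively O(not record_statement → seal_charter). Since O(not record_statement) holds, K gives O(seal_charter).
So O(seal_charter) holds — seal_charter is obligatory. None of the other listed options is made obligatory by any chain of premises.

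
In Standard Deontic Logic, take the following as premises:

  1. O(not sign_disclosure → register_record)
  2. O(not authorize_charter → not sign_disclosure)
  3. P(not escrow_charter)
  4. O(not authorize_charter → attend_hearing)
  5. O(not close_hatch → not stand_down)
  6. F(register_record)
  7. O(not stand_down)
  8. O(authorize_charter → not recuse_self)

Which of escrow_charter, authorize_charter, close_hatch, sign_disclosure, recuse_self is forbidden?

recuse_self

Premise 6, F(register_record), is equivalent to O(not register_record).
Premise 1 is O(not sign_disclosure → register_record); contrapositively O(not register_record → sign_disclosure). Since O(not register_record) holds, K gives O(sign_disclosure).
The contrapositive of premise 2 (O(not authorize_charter → not sign_disclosure)) is O(sign_disclosure → authorize_charter), and O(sign_disclosure) is already established, so O(authorize_charter).
Premise 8 is O(authorize_charter → not recuse_self); since O(authorize_charter), deontic closure gives O(not recuse_self).
So O(not recuse_self) holds, i.e. recuse_self is forbidden. None of the other listed options is forbidden under the premises.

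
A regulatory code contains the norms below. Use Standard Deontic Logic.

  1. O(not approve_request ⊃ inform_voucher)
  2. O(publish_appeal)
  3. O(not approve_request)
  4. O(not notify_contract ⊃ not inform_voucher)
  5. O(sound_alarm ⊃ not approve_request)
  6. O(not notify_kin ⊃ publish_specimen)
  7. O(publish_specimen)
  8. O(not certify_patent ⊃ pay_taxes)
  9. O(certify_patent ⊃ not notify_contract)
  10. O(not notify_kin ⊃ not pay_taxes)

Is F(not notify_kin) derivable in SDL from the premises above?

Yes

From premise 3 we have O(not approve_request).
Premise 1 is O(not approve_request ⊃ inform_voucher); since O(not approve_request), deontic closure gives O(inform_voucher).
Premise 4, O(not notify_contract ⊃ not inform_voucher), contraposes to O(inform_voucher ⊃ notify_contract); with O(inform_voucher) we get O(notify_contract).
Premise 9 is O(certify_patent ⊃ not notify_contract); contrapositively O(notify_contract ⊃ not certify_patent). Since O(notify_contract) holds, K gives O(not certify_patent).
From O(not certify_patent) and premise 8, O(not certify_patent ⊃ pay_taxes), we obtain O(pay_taxes).
The contrapositive of premise 10 (O(not notify_kin ⊃ not pay_taxes)) is O(pay_taxes ⊃ notify_kin), and O(pay_taxes) is already established, so O(notify_kin).
Premises 2, 5, 6, 7 do not contribute to this derivation.
So O(notify_kin) holds, i.e. F(not notify_kin). The claim follows.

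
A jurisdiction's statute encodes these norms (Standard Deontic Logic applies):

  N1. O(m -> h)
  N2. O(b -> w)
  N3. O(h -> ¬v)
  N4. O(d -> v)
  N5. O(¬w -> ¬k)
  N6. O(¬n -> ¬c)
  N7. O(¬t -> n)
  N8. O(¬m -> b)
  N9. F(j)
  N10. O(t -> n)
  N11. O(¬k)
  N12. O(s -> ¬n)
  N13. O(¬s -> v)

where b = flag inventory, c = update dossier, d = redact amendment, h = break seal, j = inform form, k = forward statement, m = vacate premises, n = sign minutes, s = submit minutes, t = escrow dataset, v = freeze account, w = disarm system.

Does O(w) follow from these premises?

Yes

Premises 7 and 10 cover both cases: O(¬t -> n) and O(t -> n). Since ¬t ∨ t is a tautology, O(n) follows.
Premise 12, O(s -> ¬n), contraposes to O(n -> ¬s); with O(n) we get O(¬s).
Applying K to premise 13 (O(¬s -> v)) and O(¬s) yields O(v).
Premise 3 is O(h -> ¬v); contrapositively O(v -> ¬h). Since O(v) holds, K gives O(¬h).
Premise 1 is O(m -> h); contrapositively O(¬h -> ¬m). Since O(¬h) holds, K gives O(¬m).
Applying K to premise 8 (O(¬m -> b)) and O(¬m) yields O(b).
Applying K to premise 2 (O(b -> w)) and O(b) yields O(w).
Premises 4, 5, 6, 9, 11 do not contribute to this derivation.
So O(w) follows.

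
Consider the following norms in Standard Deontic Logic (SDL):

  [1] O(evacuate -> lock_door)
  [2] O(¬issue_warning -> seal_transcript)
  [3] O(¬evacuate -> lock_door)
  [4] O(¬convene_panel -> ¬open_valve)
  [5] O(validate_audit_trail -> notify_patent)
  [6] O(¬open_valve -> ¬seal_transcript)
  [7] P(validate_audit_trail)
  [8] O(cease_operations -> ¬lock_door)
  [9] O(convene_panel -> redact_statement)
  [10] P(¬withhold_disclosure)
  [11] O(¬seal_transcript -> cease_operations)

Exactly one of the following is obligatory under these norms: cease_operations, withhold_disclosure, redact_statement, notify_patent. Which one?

By case analysis on ¬evacuate: premise 3 gives O(¬evacuate -> lock_door) and premise 1 gives O(evacuate -> lock_door), so O(lock_door) either way.
Premise 8, O(cease_operations -> ¬lock_door), contraposes to O(lock_door -> ¬cease_operations); with O(lock_door) we get O(¬cease_operations).
Premise 11 is O(¬seal_transcript -> cease_operations); contrapositively O(¬cease_operations -> seal_transcript). Since O(¬cease_operations) holds, K gives O(seal_transcript).
The contrapositive of premise 6 (O(¬open_valve -> ¬seal_transcript)) is O(seal_transcript -> open_valve), and O(seal_transcript) is already established, so O(open_valve).
The contrapositive of premise 4 (O(¬convene_panel -> ¬open_valve)) is O(open_valve -> convene_panel), and O(open_valve) is already established, so O(convene_panel).
With premise 9, O(convene_panel -> redact_statement), the K-axiom yields O(redact_statement).
So O(redact_statement) holds — redact_statement is obligatory. None of the other listed options is made obligatory by any chain of premises.

redact_statement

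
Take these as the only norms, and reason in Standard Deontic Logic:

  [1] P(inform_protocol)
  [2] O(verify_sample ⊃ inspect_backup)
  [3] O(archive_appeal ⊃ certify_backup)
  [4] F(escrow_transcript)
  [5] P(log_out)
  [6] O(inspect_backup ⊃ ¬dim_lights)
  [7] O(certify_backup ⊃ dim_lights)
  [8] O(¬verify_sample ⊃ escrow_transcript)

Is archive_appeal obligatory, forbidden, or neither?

Forbidden

F(escrow_transcript) at premise 4 means O(¬escrow_transcript).
Premise 8, O(¬verify_sample ⊃ escrow_transcript), contraposes to O(¬escrow_transcript ⊃ verify_sample); with O(¬escrow_transcript) we get O(verify_sample).
From O(verify_sample) and premise 2, O(verify_sample ⊃ inspect_backup), we obtain O(inspect_backup).
With premise 6, O(inspect_backup ⊃ ¬dim_lights), the K-axiom yields O(¬dim_lights).
The contrapositive of premise 7 (O(certify_backup ⊃ dim_lights)) is O(¬dim_lights ⊃ ¬certify_backup), and O(¬dim_lights) is already established, so O(¬certify_backup).
Premise 3, O(archive_appeal ⊃ certify_backup), contraposes to O(¬certify_backup ⊃ ¬archive_appeal); with O(¬certify_backup) we get O(¬archive_appeal).
Premises 1, 5 do not contribute to this derivation.
Thus O(¬archive_appeal), which is F(archive_appeal): archive_appeal is forbidden.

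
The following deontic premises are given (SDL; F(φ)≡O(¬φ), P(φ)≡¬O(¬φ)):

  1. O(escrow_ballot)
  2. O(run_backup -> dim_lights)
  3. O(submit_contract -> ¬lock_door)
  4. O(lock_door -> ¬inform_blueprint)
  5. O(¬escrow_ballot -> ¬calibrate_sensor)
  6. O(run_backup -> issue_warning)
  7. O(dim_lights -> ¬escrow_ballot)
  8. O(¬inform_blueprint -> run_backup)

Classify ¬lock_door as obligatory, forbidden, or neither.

Obligatory

From premise 1 we have O(escrow_ballot).
The contrapositive of premise 7 (O(dim_lights -> ¬escrow_ballot)) is O(escrow_ballot -> ¬dim_lights), and O(escrow_ballot) is already established, so O(¬dim_lights).
Premise 2 is O(run_backup -> dim_lights); contrapositively O(¬dim_lights -> ¬run_backup). Since O(¬dim_lights) holds, K gives O(¬run_backup).
Premise 8 is O(¬inform_blueprint -> run_backup); contrapositively O(¬run_backup -> inform_blueprint). Since O(¬run_backup) holds, K gives O(inform_blueprint).
Premise 4 is O(lock_door -> ¬inform_blueprint); contrapositively O(inform_blueprint -> ¬lock_door). Since O(inform_blueprint) holds, K gives O(¬lock_door).
Premises 3, 5, 6 do not contribute to this derivation.
Hence ¬lock_door is obligatory.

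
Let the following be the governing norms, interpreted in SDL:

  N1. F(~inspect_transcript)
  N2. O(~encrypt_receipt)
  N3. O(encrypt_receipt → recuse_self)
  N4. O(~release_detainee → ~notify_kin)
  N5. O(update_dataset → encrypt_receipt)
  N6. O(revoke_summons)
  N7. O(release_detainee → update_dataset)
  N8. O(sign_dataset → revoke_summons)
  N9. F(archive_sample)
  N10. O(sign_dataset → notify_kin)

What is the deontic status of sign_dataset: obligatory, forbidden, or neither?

Premise 2 gives O(~encrypt_receipt).
Premise 5, O(update_dataset → encrypt_receipt), contraposes to O(~encrypt_receipt → ~update_dataset); with O(~encrypt_receipt) we get O(~update_dataset).
Premise 7, O(release_detainee → update_dataset), contraposes to O(~update_dataset → ~release_detainee); with O(~update_dataset) we get O(~release_detainee).
With premise 4, O(~release_detainee → ~notify_kin), the K-axiom yields O(~notify_kin).
Premise 10 is O(sign_dataset → notify_kin); contrapositively O(~notify_kin → ~sign_dataset). Since O(~notify_kin) holds, K gives O(~sign_dataset).
Premises 1, 3, 6, 8, 9 do not contribute to this derivation.
Thus O(~sign_dataset), which is F(sign_dataset): sign_dataset is forbidden.

Forbidden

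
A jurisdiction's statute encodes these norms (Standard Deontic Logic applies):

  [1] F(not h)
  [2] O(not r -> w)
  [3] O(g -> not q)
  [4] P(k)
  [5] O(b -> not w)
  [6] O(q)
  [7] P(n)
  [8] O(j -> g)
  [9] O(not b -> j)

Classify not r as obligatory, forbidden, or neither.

Premise 6 gives O(q).
Premise 3 is O(g -> not q); contrapositively O(q -> not g). Since O(q) holds, K gives O(not g).
The contrapositive of premise 8 (O(j -> g)) is O(not g -> not j), and O(not g) is already established, so O(not j).
Premise 9 is O(not b -> j); contrapositively O(not j -> b). Since O(not j) holds, K gives O(b).
With premise 5, O(b -> not w), the K-axiom yields O(not w).
The contrapositive of premise 2 (O(not r -> w)) is O(not w -> r), and O(not w) is already established, so O(r).
Premises 1, 4, 7 do not contribute to this derivation.
Thus O(r), which is F(not r): not r is forbidden.

Forbidden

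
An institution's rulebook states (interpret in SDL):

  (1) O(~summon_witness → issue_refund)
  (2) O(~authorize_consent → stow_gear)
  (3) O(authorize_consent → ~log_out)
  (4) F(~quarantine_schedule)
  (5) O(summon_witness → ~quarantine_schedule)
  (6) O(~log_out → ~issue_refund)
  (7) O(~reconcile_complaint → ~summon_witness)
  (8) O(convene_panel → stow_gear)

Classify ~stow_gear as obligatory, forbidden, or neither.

Premise 4, F(~quarantine_schedule), is equivalent to O(quarantine_schedule).
The contrapositive of premise 5 (O(summon_witness → ~quarantine_schedule)) is O(quarantine_schedule → ~summon_witness), and O(quarantine_schedule) is already established, so O(~summon_witness).
From O(~summon_witness) and premise 1, O(~summon_witness → issue_refund), we obtain O(issue_refund).
Premise 6 is O(~log_out → ~issue_refund); contrapositively O(issue_refund → log_out). Since O(issue_refund) holds, K gives O(log_out).
The contrapositive of premise 3 (O(authorize_consent → ~log_out)) is O(log_out → ~authorize_consent), and O(log_out) is already established, so O(~authorize_consent).
With premise 2, O(~authorize_consent → stow_gear), the K-axiom yields O(stow_gear).
Premises 7, 8 do not contribute to this derivation.
Thus O(stow_gear), which is F(~stow_gear): ~stow_gear is forbidden.

Forbidden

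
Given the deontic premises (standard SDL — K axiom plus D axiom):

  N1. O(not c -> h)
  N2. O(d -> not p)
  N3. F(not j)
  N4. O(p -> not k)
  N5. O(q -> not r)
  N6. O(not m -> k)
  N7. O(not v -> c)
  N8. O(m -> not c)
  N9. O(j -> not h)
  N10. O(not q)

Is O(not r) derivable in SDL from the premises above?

No

Premise 5 is O(q -> not r), but O(q) is not derivable from the premises, so it does not yield O(not r).
No other premise forces O(not r). An ideal world satisfying every premise can still have not r false, so O(not r) is not derivable.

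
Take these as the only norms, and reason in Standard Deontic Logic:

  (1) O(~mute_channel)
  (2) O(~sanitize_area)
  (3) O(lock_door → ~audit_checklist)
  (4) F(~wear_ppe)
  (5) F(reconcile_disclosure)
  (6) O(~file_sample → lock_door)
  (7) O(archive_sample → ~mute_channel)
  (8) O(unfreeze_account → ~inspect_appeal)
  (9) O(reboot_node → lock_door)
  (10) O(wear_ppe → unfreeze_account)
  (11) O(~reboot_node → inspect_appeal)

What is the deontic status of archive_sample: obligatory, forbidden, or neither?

Neither

Premise 7 is O(archive_sample → ~mute_channel); even if O(~mute_channel) held, inferring O(archive_sample) would be affirming the consequent — invalid.
No premise or chain of K-axiom applications forces O(archive_sample), and none forces O(~archive_sample). So archive_sample is neither obligatory nor forbidden under these norms.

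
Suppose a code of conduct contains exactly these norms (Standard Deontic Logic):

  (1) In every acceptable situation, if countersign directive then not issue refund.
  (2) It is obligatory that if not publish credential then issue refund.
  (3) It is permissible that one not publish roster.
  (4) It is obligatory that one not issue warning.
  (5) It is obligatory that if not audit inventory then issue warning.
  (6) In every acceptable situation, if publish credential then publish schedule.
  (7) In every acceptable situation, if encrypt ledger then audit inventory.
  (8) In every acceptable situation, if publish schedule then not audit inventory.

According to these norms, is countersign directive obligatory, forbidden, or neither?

Forbidden

From premise 4 we have O(¬issue_warning).
Premise 5 is O(¬audit_inventory → issue_warning); contrapositively O(¬issue_warning → audit_inventory). Since O(¬issue_warning) holds, K gives O(audit_inventory).
The contrapositive of premise 8 (O(publish_schedule → ¬audit_inventory)) is O(audit_inventory → ¬publish_schedule), and O(audit_inventory) is already established, so O(¬publish_schedule).
Premise 6, O(publish_credential → publish_schedule), contraposes to O(¬publish_schedule → ¬publish_credential); with O(¬publish_schedule) we get O(¬publish_credential).
From O(¬publish_credential) and premise 2, O(¬publish_credential → issue_refund), we obtain O(issue_refund).
The contrapositive of premise 1 (O(countersign_directive → ¬issue_refund)) is O(issue_refund → ¬countersign_directive), and O(issue_refund) is already established, so O(¬countersign_directive).
Premises 3, 7 do not contribute to this derivation.
Thus O(¬countersign_directive), which is F(countersign_directive): countersign_directive is forbidden.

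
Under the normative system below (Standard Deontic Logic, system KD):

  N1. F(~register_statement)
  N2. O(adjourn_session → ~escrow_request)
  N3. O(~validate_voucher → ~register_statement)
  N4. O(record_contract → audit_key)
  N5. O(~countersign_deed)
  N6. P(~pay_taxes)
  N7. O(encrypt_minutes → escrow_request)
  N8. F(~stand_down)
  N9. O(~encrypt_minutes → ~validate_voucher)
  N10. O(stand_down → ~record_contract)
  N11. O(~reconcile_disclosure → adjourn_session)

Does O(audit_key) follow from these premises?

Premise 4 is O(record_contract → audit_key), but O(record_contract) is not derivable from the premises, so it does not yield O(audit_key).
No other premise forces O(audit_key). An ideal world satisfying every premise can still have audit_key false, so O(audit_key) is not derivable.

No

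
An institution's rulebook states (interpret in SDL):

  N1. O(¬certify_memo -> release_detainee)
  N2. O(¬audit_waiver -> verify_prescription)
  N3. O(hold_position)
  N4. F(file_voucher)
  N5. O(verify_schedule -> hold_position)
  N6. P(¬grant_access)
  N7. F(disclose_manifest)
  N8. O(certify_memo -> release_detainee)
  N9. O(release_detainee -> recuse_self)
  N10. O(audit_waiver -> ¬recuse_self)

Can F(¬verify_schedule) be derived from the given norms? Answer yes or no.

No

Premise 5 is O(verify_schedule -> hold_position); even if O(hold_position) held, inferring O(verify_schedule) would be affirming the consequent — invalid.
No other premise forces O(verify_schedule). An ideal world satisfying every premise can still have ¬verify_schedule true, so F(¬verify_schedule) is not derivable.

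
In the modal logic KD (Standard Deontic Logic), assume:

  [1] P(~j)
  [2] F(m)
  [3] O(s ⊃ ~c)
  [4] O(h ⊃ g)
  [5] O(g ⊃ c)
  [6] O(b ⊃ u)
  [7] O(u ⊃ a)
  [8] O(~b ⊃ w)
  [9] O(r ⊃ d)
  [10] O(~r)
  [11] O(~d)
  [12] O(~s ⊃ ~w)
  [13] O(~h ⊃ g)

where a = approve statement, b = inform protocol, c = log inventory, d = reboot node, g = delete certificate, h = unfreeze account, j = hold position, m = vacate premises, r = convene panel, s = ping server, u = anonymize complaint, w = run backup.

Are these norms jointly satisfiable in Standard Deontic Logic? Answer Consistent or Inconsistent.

Consistent

Premise 9 is O(r ⊃ d), but O(r) is not derivable from the premises, so it does not yield O(d).
So O(d) is not derivable, and the apparent clash with O(~d) does not arise.
A world satisfying every obligation exists (e.g. a=true, b=true, c=true, d=false, g=true, h=false, j=false, m=false, r=false, s=false, u=true, w=false); no atom is both obligatory and forbidden, so the set is consistent.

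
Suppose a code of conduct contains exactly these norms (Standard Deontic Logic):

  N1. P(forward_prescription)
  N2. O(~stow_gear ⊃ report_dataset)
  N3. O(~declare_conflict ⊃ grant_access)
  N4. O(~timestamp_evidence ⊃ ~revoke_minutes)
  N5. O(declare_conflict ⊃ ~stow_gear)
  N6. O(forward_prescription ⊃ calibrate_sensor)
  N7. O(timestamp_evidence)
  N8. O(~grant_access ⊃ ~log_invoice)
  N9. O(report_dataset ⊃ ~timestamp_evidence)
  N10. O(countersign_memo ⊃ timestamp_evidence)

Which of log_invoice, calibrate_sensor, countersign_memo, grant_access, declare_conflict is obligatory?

grant_access

Premise 7 states O(timestamp_evidence) outright.
The contrapositive of premise 9 (O(report_dataset ⊃ ~timestamp_evidence)) is O(timestamp_evidence ⊃ ~report_dataset), and O(timestamp_evidence) is already established, so O(~report_dataset).
Premise 2, O(~stow_gear ⊃ report_dataset), contraposes to O(~report_dataset ⊃ stow_gear); with O(~report_dataset) we get O(stow_gear).
Premise 5, O(declare_conflict ⊃ ~stow_gear), contraposes to O(stow_gear ⊃ ~declare_conflict); with O(stow_gear) we get O(~declare_conflict).
From O(~declare_conflict) and premise 3, O(~declare_conflict ⊃ grant_access), we obtain O(grant_access).
So O(grant_access) holds — grant_access is obligatory. None of the other listed options is made obligatory by any chain of premises.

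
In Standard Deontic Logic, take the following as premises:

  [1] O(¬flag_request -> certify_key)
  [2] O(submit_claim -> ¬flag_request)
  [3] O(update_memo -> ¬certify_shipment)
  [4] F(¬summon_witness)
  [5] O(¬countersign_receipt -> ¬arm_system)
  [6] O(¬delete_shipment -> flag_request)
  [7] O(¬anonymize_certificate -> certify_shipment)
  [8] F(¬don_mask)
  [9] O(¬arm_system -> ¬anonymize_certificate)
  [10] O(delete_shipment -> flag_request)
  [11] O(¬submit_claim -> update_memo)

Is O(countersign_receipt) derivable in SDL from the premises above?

Premises 6 and 10 cover both cases: O(¬delete_shipment -> flag_request) and O(delete_shipment -> flag_request). Since ¬delete_shipment ∨ delete_shipment is a tautology, O(flag_request) follows.
Premise 2, O(submit_claim -> ¬flag_request), contraposes to O(flag_request -> ¬submit_claim); with O(flag_request) we get O(¬submit_claim).
With premise 11, O(¬submit_claim -> update_memo), the K-axiom yields O(update_memo).
With premise 3, O(update_memo -> ¬certify_shipment), the K-axiom yields O(¬certify_shipment).
The contrapositive of premise 7 (O(¬anonymize_certificate -> certify_shipment)) is O(¬certify_shipment -> anonymize_certificate), and O(¬certify_shipment) is already established, so O(anonymize_certificate).
Premise 9, O(¬arm_system -> ¬anonymize_certificate), contraposes to O(anonymize_certificate -> arm_system); with O(anonymize_certificate) we get O(arm_system).
Premise 5 is O(¬countersign_receipt -> ¬arm_system); contrapositively O(arm_system -> countersign_receipt). Since O(arm_system) holds, K gives O(countersign_receipt).
Premises 1, 4, 8 do not contribute to this derivation.
So O(countersign_receipt) follows.

Yes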